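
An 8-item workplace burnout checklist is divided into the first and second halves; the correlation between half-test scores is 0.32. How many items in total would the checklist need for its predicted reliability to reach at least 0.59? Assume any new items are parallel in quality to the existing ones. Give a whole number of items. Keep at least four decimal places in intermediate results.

r_full = 2(0.32)/(1 + 0.32) = 0.4848
n = r_tgt(1 − r_full) / [r_full(1 − r_tgt)] = 0.59 × 0.5152 / (0.4848 × 0.41) ≈ 1.5293
Items = 1.5293 × 8 ≈ 12.23 → 13

13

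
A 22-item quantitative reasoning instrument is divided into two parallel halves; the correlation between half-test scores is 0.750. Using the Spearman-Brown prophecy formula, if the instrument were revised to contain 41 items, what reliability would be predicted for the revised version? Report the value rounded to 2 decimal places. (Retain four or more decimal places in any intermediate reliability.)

0.92

Full-test reliability from the split-half r: r_full = 2(0.750)/(1 + 0.750) = 0.8571
Length factor from 22 to 41 items: n = 41/22 = 1.8636
r_new = n·r_full / (1 + (n − 1)·r_full) = 1.5973 / 1.7402 ≈ 0.9179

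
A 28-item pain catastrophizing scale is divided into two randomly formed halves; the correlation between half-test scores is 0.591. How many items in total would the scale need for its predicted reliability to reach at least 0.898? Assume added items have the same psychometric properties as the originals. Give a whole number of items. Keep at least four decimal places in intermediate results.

r_full = 2(0.591)/(1 + 0.591) = 0.7429
Solve Spearman-Brown for n: n = 0.898(1 − 0.7429) / [0.7429(1 − 0.898)] = 3.0468
Items = 3.0468 × 28 ≈ 85.31 → 86

86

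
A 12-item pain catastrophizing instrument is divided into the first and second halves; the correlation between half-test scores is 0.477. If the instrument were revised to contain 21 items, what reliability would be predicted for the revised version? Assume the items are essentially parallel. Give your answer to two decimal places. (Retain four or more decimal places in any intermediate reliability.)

0.76

First correct the split-half correlation to full-test reliability: r_full = 2 × 0.477 / (1 + 0.477) ≈ 0.6459
Then adjust to 21 items: n = 21/12 = 1.7500
r_new = n·r_full / (1 + (n − 1)·r_full) = 1.1303 / 1.4844 ≈ 0.7615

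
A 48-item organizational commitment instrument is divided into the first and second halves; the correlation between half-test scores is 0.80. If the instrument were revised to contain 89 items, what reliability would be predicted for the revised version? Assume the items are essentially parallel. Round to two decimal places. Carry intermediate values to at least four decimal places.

First correct the split-half correlation to full-test reliability: r_full = 2 × 0.80 / (1 + 0.80) ≈ 0.8889
Length factor from 48 to 89 items: n = 89/48 = 1.8542
r_new = n·r_full / (1 + (n − 1)·r_full) = 1.6482 / 1.7593 ≈ 0.9368

0.94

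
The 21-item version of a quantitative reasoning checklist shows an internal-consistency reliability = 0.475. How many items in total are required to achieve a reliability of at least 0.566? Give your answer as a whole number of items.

31

Spearman-Brown solved for the length factor n:
n = r_target (1 − r_old) / [ r_old (1 − r_target) ]
n = [0.566 × 0.525] / [0.475 × 0.434]
n = 0.297150 / 0.206150 ≈ 1.4414
So the test needs 1.4414 × 21 ≈ 30.27 items; rounding up, 31.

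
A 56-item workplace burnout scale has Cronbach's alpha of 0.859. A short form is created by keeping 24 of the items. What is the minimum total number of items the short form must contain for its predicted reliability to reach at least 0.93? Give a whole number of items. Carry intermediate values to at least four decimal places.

123

First, r for the 24-item form: n = 24/56 = 0.4286, so r_24 = 0.4286·0.859/(1 + (0.4286 − 1)·0.859) = 0.7231
Then solve for n' with r_old = 0.7231, r_target = 0.93: n' = 0.93(1 − 0.7231)/[0.7231(1 − 0.93)] = 5.0876
Items = 5.0876 × 24 ≈ 122.10 → 123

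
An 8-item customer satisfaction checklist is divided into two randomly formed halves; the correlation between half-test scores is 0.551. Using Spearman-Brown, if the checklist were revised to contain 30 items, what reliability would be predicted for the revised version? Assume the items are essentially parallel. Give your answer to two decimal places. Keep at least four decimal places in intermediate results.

0.90

First correct the split-half correlation to full-test reliability: r_full = 2 × 0.551 / (1 + 0.551) ≈ 0.7105
Length factor from 8 to 30 items: n = 30/8 = 3.7500
r_new = n·r_full / (1 + (n − 1)·r_full) = 2.6644 / 2.9539 ≈ 0.9020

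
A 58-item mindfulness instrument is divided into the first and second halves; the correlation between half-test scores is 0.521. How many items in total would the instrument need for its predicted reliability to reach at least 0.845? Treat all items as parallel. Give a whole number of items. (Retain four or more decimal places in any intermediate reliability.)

146

Corrected full-test reliability: r_full = 2 × 0.521 / (1 + 0.521) ≈ 0.6851
Solve Spearman-Brown for n: n = 0.845(1 − 0.6851) / [0.6851(1 − 0.845)] = 2.5058
Items = 2.5058 × 58 ≈ 145.34 → 146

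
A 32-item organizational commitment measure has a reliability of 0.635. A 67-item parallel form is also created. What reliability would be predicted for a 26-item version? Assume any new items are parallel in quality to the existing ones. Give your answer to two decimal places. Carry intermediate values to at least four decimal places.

Only the ratio of lengths matters: n = 26/32 = 0.8125
r_{26} = n·r / (1 + (n − 1)·r) = 0.5159 / 0.8809 ≈ 0.5857

0.59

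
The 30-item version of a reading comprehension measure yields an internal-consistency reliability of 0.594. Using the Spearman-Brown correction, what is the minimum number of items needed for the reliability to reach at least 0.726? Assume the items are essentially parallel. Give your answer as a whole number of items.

n = [0.726 × 0.406] / [0.594 × 0.274]
  = 0.294756 / 0.162756 = 1.8110
Items needed = n × 30 = 1.8110 × 30 ≈ 54.33 → round up to 55

55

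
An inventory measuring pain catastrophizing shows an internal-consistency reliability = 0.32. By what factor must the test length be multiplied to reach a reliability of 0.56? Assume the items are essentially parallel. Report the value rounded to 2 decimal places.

2.70

Invert Spearman-Brown to solve for n:
n = r*(1 − r) / [ r (1 − r*) ]
n = 0.56(1 − 0.32) / [0.32(1 − 0.56)]
n = 0.3808 / 0.1408 ≈ 2.7045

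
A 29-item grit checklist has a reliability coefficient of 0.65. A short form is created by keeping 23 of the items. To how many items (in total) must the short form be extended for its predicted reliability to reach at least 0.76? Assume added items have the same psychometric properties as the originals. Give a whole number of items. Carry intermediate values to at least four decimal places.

50

Short-form reliability: n = 23/29 = 0.7931; r_23 = n·r/(1+(n−1)r) ≈ 0.5956
Then solve for n' with r_old = 0.5956, r_target = 0.76: n' = 0.76(1 − 0.5956)/[0.5956(1 − 0.76)] = 2.1501
Total items = 2.1501 × 23 = 49.45, rounded up to 50.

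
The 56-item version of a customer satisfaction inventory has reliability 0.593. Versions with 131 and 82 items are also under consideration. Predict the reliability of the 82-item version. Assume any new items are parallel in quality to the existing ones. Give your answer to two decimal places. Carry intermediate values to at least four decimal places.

0.68

The 131-item form is not needed; work directly from the 56-item form with n = 82/56 = 1.4643.
r_{82} = n·r / (1 + (n − 1)·r) = 0.8683 / 1.2753 ≈ 0.6809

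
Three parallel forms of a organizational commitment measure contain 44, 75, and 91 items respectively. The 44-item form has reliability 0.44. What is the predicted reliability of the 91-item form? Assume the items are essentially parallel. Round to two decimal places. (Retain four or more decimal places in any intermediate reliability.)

Only the ratio of lengths matters: n = 91/44 = 2.0682
r_{91} = n·r / (1 + (n − 1)·r) = 0.9100 / 1.4700 ≈ 0.6190

0.62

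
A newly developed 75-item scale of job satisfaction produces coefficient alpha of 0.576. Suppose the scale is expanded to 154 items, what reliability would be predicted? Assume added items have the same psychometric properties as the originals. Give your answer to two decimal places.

The new length is 154/75 = 2.0533 times the old.
Apply the Spearman-Brown prophecy formula, r' = nr / [1 + (n − 1)r]:
r_new = (2.0533 × 0.576) / (1 + (2.0533 − 1) × 0.576)
     = 1.1827 / 1.6067 = 0.7361

0.74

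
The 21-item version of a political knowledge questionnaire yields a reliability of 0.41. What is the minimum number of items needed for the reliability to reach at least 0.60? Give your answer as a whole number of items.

46

n = [0.60 × 0.59] / [0.41 × 0.40]
  = 0.3540 / 0.1640 = 2.1585
2.1585 × 21 = 45.33 → 46 items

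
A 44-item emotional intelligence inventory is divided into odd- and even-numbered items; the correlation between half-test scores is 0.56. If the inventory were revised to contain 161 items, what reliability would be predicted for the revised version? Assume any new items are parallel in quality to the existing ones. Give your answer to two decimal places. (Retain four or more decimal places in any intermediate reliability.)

Full-test reliability from the split-half r: r_full = 2(0.56)/(1 + 0.56) = 0.7179
Length factor from 44 to 161 items: n = 161/44 = 3.6591
r_new = n·r_full / (1 + (n − 1)·r_full) = 2.6269 / 2.9090 ≈ 0.9030

0.90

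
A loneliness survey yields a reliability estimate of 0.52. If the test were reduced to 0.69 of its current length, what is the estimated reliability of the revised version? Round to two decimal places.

0.43

r_new = 0.69·0.52 / [1 + (0.69 − 1)·0.52]
r_new = 0.3588 / 0.8388 ≈ 0.4278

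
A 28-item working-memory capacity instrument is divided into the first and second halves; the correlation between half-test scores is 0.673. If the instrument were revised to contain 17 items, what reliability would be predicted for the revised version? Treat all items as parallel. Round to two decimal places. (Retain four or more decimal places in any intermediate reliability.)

Full-test reliability from the split-half r: r_full = 2(0.673)/(1 + 0.673) = 0.8045
Then adjust to 17 items: n = 17/28 = 0.6071
r_new = n·r_full / (1 + (n − 1)·r_full) = 0.4884 / 0.6839 ≈ 0.7141

0.71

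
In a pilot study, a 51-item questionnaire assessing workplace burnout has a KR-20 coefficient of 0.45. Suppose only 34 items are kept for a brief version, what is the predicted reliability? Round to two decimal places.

0.35

Length ratio n = 34/51 = 0.6667
By Spearman-Brown, r_new = n r / (1 + (n − 1) r).
r_new = (0.6667 × 0.45) / (1 + (0.6667 − 1) × 0.45)
r_new = 0.3000 / 0.8500 ≈ 0.3529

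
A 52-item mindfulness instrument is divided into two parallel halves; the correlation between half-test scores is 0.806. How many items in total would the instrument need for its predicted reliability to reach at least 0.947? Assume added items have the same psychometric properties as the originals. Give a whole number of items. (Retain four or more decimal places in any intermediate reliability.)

r_full = 2(0.806)/(1 + 0.806) = 0.8926
Solve Spearman-Brown for n: n = 0.947(1 − 0.8926) / [0.8926(1 − 0.947)] = 2.1499
Items = 2.1499 × 52 ≈ 111.79 → 112

112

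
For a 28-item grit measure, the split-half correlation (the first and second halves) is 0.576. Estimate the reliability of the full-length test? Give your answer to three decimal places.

r_full = 2(0.576) / (1 + 0.576)
r_full = 1.1520 / 1.5760 ≈ 0.7310

0.731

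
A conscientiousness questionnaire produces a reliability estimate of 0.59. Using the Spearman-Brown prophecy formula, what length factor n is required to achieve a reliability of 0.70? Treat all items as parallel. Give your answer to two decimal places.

1.62

Rearranging the Spearman-Brown formula for n,
n = r_target (1 − r_old) / [ r_old (1 − r_target) ]
n = [0.70 × 0.41] / [0.59 × 0.30]
n = 0.2870 / 0.1770 ≈ 1.6215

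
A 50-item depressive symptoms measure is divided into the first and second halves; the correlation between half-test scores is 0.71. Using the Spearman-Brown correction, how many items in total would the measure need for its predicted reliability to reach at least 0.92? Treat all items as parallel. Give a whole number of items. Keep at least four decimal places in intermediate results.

r_full = 2(0.71)/(1 + 0.71) = 0.8304
n = r_tgt(1 − r_full) / [r_full(1 − r_tgt)] = 0.92 × 0.1696 / (0.8304 × 0.08) ≈ 2.3487
Required items = 2.3487 × 50 = 117.44, so 118 items.

118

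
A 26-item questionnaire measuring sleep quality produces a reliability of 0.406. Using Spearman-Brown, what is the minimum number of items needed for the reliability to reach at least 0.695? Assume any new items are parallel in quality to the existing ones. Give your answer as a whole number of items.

87

Spearman-Brown solved for the length factor n:
n = r_target (1 − r_old) / [ r_old (1 − r_target) ]
n = [0.695 × 0.594] / [0.406 × 0.305]
  = 0.412830 / 0.123830 = 3.3338
So the test needs 3.3338 × 26 ≈ 86.68 items; rounding up, 87.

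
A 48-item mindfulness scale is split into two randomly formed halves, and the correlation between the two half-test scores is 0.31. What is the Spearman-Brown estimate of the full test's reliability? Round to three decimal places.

Each half is half the length of the full test, so the full test is n = 2 times a half.
r_full = 2(0.31) / (1 + 0.31)
       = 0.6200 / 1.3100 = 0.4733

0.473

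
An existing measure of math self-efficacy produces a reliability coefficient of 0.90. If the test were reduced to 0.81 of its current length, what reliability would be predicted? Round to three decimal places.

r_new = (0.81 × 0.90) / (1 + (0.81 − 1) × 0.90)
     = 0.7290 / 0.8290 = 0.8794

0.879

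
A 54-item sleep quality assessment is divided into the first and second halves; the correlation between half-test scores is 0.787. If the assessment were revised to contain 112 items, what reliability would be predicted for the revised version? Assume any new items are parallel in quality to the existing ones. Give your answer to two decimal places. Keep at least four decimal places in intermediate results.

0.94

Full-test reliability from the split-half r: r_full = 2(0.787)/(1 + 0.787) = 0.8808
Then adjust to 112 items: n = 112/54 = 2.0741
r_new = n·r_full / (1 + (n − 1)·r_full) = 1.8269 / 1.9461 ≈ 0.9387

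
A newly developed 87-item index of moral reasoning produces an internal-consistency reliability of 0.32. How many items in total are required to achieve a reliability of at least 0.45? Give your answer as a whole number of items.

n = 0.45 × (1 − 0.32) / [ 0.32 × (1 − 0.45) ]
  = 0.3060 / 0.1760 = 1.7386
1.7386 × 87 = 151.26 → 152 items

152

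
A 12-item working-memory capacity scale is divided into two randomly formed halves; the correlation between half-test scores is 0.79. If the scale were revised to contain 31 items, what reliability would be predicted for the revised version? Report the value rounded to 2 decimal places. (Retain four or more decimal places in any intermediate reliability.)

0.95

First correct the split-half correlation to full-test reliability: r_full = 2 × 0.79 / (1 + 0.79) ≈ 0.8827
Then adjust to 31 items: n = 31/12 = 2.5833
r_new = n·r_full / (1 + (n − 1)·r_full) = 2.2803 / 2.3976 ≈ 0.9511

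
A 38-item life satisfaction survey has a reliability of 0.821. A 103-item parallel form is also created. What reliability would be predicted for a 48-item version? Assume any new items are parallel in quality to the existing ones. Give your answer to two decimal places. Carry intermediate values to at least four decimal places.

0.85

The 103-item form is not needed; work directly from the 38-item form with n = 48/38 = 1.2632.
r_{48} = n·r / (1 + (n − 1)·r) = 1.0371 / 1.2161 ≈ 0.8528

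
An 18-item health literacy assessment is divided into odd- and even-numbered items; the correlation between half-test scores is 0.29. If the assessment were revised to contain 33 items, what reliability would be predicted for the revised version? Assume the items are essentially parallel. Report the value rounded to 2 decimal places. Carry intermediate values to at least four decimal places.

First correct the split-half correlation to full-test reliability: r_full = 2 × 0.29 / (1 + 0.29) ≈ 0.4496
Then adjust to 33 items: n = 33/18 = 1.8333
r_new = n·r_full / (1 + (n − 1)·r_full) = 0.8243 / 1.3747 ≈ 0.5996

0.60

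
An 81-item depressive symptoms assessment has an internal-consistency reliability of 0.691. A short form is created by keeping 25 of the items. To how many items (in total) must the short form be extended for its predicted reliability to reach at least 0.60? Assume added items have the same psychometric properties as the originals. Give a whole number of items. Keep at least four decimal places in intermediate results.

55

Short-form reliability: n = 25/81 = 0.3086; r_25 = n·r/(1+(n−1)r) ≈ 0.4083
Length factor from the short form to reach 0.60: n' = 0.60(1 − 0.4083) / [0.4083(1 − 0.60)] ≈ 2.1738
Items = 2.1738 × 25 ≈ 54.34 → 55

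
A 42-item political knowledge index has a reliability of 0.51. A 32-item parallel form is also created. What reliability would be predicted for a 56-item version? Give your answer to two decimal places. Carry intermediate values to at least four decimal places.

Only the ratio of lengths matters: n = 56/42 = 1.3333
r_{56} = n·r / (1 + (n − 1)·r) = 0.6800 / 1.1700 ≈ 0.5812

0.58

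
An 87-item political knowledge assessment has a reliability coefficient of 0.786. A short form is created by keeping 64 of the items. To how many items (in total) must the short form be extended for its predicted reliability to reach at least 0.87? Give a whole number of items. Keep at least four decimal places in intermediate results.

159

First, r for the 64-item form: n = 64/87 = 0.7356, so r_64 = 0.7356·0.786/(1 + (0.7356 − 1)·0.786) = 0.7299
Then solve for n' with r_old = 0.7299, r_target = 0.87: n' = 0.87(1 − 0.7299)/[0.7299(1 − 0.87)] = 2.4765
Items = 2.4765 × 64 ≈ 158.50 → 159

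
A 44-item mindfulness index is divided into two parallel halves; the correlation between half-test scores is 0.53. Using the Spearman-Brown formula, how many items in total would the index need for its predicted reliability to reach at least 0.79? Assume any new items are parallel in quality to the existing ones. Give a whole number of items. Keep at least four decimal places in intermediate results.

Corrected full-test reliability: r_full = 2 × 0.53 / (1 + 0.53) ≈ 0.6928
Solve Spearman-Brown for n: n = 0.79(1 − 0.6928) / [0.6928(1 − 0.79)] = 1.6681
Required items = 1.6681 × 44 = 73.40, so 74 items.

74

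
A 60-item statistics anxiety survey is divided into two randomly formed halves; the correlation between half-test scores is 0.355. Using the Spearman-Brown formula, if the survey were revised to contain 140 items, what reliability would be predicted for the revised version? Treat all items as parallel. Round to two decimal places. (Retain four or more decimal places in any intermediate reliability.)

First correct the split-half correlation to full-test reliability: r_full = 2 × 0.355 / (1 + 0.355) ≈ 0.5240
Length factor from 60 to 140 items: n = 140/60 = 2.3333
r_new = n·r_full / (1 + (n − 1)·r_full) = 1.2226 / 1.6986 ≈ 0.7198

0.72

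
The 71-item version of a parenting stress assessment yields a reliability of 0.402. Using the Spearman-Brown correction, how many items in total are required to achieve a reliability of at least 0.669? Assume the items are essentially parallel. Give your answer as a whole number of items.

Spearman-Brown solved for the length factor n:
n = r_target (1 − r_old) / [ r_old (1 − r_target) ]
n = 0.669(1 − 0.402) / [0.402(1 − 0.669)]
n = 0.400062 / 0.133062 ≈ 3.0066
3.0066 × 71 = 213.47 → 214 items

214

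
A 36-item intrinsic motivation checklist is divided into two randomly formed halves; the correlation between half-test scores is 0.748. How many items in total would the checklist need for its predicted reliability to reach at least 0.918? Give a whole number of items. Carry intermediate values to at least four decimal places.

r_full = 2(0.748)/(1 + 0.748) = 0.8558
Solve Spearman-Brown for n: n = 0.918(1 − 0.8558) / [0.8558(1 − 0.918)] = 1.8863
Items = 1.8863 × 36 ≈ 67.91 → 68

68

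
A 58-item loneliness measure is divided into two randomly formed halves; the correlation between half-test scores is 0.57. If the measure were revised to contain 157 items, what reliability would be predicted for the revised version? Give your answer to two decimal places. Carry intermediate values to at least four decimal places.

0.88

Full-test reliability from the split-half r: r_full = 2(0.57)/(1 + 0.57) = 0.7261
Length factor from 58 to 157 items: n = 157/58 = 2.7069
r_new = n·r_full / (1 + (n − 1)·r_full) = 1.9655 / 2.2394 ≈ 0.8777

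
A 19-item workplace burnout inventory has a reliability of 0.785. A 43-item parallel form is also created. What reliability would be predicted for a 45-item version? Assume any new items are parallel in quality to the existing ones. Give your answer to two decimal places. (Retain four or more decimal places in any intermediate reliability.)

0.90

Only the ratio of lengths matters: n = 45/19 = 2.3684
r_{45} = n·r / (1 + (n − 1)·r) = 1.8592 / 2.0742 ≈ 0.8963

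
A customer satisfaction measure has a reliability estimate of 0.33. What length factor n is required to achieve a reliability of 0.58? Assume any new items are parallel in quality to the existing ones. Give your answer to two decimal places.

n = 0.58(1 − 0.33) / [0.33(1 − 0.58)]
n = 0.3886 / 0.1386 ≈ 2.8038

2.80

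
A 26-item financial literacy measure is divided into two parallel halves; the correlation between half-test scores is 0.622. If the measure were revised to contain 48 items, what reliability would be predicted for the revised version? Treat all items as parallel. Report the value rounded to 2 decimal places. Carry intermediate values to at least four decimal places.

0.86

Spearman-Brown correction (n = 2): r_full = 2·0.622/(1 + 0.622) = 0.7670
Length factor from 26 to 48 items: n = 48/26 = 1.8462
r_new = n·r_full / (1 + (n − 1)·r_full) = 1.4160 / 1.6490 ≈ 0.8587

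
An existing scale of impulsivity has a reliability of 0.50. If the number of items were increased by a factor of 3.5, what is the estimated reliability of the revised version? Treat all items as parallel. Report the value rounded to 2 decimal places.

0.78

By Spearman-Brown, r_new = n r / (1 + (n − 1) r).
r_new = 3.5·0.50 / [1 + (3.5 − 1)·0.50]
r_new = 1.7500 / 2.2500 ≈ 0.7778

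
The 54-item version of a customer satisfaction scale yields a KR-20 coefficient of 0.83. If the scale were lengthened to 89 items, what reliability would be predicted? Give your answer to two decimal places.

n = 89/54 = 1.6481
By Spearman-Brown, r_new = n r / (1 + (n − 1) r).
r_new = (1.6481 × 0.83) / (1 + (1.6481 − 1) × 0.83)
r_new = 1.3679 / 1.5379 ≈ 0.8895

0.89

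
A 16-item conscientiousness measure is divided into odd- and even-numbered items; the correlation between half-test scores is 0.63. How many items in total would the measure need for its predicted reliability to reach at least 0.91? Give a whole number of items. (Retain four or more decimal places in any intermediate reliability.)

Corrected full-test reliability: r_full = 2 × 0.63 / (1 + 0.63) ≈ 0.7730
Solve Spearman-Brown for n: n = 0.91(1 − 0.7730) / [0.7730(1 − 0.91)] = 2.9692
Items = 2.9692 × 16 ≈ 47.51 → 48

48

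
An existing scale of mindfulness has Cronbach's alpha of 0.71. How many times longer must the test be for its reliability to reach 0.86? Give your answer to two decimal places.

2.51

n = 0.86 × (1 − 0.71) / [ 0.71 × (1 − 0.86) ]
n = 0.2494 / 0.0994 ≈ 2.5091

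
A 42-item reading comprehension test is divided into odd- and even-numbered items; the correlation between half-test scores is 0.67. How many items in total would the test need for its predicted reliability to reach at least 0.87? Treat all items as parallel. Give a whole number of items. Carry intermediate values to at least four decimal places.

70

r_full = 2(0.67)/(1 + 0.67) = 0.8024
Solve Spearman-Brown for n: n = 0.87(1 − 0.8024) / [0.8024(1 − 0.87)] = 1.6481
Items = 1.6481 × 42 ≈ 69.22 → 70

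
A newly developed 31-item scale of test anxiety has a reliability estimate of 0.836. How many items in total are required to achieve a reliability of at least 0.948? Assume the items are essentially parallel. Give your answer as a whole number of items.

n = 0.948 × (1 − 0.836) / [ 0.836 × (1 − 0.948) ]
n = 0.155472 / 0.043472 ≈ 3.5764
So the test needs 3.5764 × 31 ≈ 110.87 items; rounding up, 111.

111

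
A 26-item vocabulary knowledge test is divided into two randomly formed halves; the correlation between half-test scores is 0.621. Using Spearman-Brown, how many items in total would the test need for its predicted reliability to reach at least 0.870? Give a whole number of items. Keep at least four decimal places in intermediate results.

Corrected full-test reliability: r_full = 2 × 0.621 / (1 + 0.621) ≈ 0.7662
Solve Spearman-Brown for n: n = 0.870(1 − 0.7662) / [0.7662(1 − 0.870)] = 2.0421
Required items = 2.0421 × 26 = 53.09, so 54 items.

54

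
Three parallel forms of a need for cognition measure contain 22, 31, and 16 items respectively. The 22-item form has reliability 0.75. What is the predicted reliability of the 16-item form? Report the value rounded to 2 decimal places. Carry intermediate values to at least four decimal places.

Only the ratio of lengths matters: n = 16/22 = 0.7273
r_{16} = n·r / (1 + (n − 1)·r) = 0.5455 / 0.7955 ≈ 0.6857

0.69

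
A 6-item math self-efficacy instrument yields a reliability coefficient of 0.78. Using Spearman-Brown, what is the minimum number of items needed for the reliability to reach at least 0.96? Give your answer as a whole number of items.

41

Invert Spearman-Brown to solve for n:
n = r_target (1 − r_old) / [ r_old (1 − r_target) ]
n = [0.96 × 0.22] / [0.78 × 0.04]
n = 0.2112 / 0.0312 ≈ 6.7692
6.7692 × 6 = 40.62 → 41 items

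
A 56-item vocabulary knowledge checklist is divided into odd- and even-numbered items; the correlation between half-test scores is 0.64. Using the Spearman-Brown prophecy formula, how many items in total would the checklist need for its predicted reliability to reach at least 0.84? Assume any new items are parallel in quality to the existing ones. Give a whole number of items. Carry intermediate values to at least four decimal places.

83

r_full = 2(0.64)/(1 + 0.64) = 0.7805
n = r_tgt(1 − r_full) / [r_full(1 − r_tgt)] = 0.84 × 0.2195 / (0.7805 × 0.16) ≈ 1.4765
Items = 1.4765 × 56 ≈ 82.68 → 83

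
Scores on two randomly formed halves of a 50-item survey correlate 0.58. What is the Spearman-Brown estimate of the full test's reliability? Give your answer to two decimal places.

0.73

Each half is half the length of the full test, so the full test is n = 2 times a half.
r_full = 2(0.58) / (1 + 0.58)
r_full = 1.1600 / 1.5800 ≈ 0.7342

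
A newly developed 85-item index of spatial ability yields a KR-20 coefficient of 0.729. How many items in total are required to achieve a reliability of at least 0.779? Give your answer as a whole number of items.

112

Spearman-Brown solved for the length factor n:
n = r_target (1 − r_old) / [ r_old (1 − r_target) ]
n = 0.779 × (1 − 0.729) / [ 0.729 × (1 − 0.779) ]
  = 0.211109 / 0.161109 = 1.3103
Items needed = n × 85 = 1.3103 × 85 ≈ 111.38 → round up to 112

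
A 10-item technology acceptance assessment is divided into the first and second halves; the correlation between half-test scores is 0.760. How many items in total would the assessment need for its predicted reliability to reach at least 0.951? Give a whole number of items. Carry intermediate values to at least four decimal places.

31

r_full = 2(0.760)/(1 + 0.760) = 0.8636
n = r_tgt(1 − r_full) / [r_full(1 − r_tgt)] = 0.951 × 0.1364 / (0.8636 × 0.049) ≈ 3.0654
Required items = 3.0654 × 10 = 30.65, so 31 items.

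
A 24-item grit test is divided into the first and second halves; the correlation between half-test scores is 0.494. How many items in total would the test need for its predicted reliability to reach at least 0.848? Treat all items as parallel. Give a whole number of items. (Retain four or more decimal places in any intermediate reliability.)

69

Corrected full-test reliability: r_full = 2 × 0.494 / (1 + 0.494) ≈ 0.6613
n = r_tgt(1 − r_full) / [r_full(1 − r_tgt)] = 0.848 × 0.3387 / (0.6613 × 0.152) ≈ 2.8574
Items = 2.8574 × 24 ≈ 68.58 → 69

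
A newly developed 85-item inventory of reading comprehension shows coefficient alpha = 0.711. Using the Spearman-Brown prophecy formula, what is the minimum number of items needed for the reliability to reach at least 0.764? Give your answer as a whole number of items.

Rearranging the Spearman-Brown formula for n,
n = r_target (1 − r_old) / [ r_old (1 − r_target) ]
n = [0.764 × 0.289] / [0.711 × 0.236]
n = 0.220796 / 0.167796 ≈ 1.3159
So the test needs 1.3159 × 85 ≈ 111.85 items; rounding up, 112.

112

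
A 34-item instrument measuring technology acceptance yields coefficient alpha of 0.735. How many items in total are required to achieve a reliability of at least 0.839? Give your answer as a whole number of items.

n = 0.839 × (1 − 0.735) / [ 0.735 × (1 − 0.839) ]
  = 0.222335 / 0.118335 = 1.8789
1.8789 × 34 = 63.88 → 64 items

64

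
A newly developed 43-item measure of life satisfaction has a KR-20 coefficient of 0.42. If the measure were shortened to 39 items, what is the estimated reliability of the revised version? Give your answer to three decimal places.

n = 39/43 = 0.907
Spearman-Brown: r_new = n·r / (1 + (n − 1)·r)
r_new = (0.907 × 0.42) / (1 + (0.907 − 1) × 0.42)
r_new = 0.3809 / 0.9609 ≈ 0.3964

0.396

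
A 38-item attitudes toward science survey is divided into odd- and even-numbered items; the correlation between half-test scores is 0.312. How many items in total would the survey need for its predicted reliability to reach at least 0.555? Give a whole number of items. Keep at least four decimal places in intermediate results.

r_full = 2(0.312)/(1 + 0.312) = 0.4756
n = r_tgt(1 − r_full) / [r_full(1 − r_tgt)] = 0.555 × 0.5244 / (0.4756 × 0.445) ≈ 1.3752
Items = 1.3752 × 38 ≈ 52.26 → 53

53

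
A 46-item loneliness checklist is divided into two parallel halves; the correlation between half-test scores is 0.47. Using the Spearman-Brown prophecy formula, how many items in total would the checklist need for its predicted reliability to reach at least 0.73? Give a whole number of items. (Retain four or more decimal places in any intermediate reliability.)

71

r_full = 2(0.47)/(1 + 0.47) = 0.6395
n = r_tgt(1 − r_full) / [r_full(1 − r_tgt)] = 0.73 × 0.3605 / (0.6395 × 0.27) ≈ 1.5241
Required items = 1.5241 × 46 = 70.11, so 71 items.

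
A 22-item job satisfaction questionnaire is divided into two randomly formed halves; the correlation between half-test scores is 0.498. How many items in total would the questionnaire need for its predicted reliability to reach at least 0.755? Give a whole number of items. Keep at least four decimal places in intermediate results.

Corrected full-test reliability: r_full = 2 × 0.498 / (1 + 0.498) ≈ 0.6649
n = r_tgt(1 − r_full) / [r_full(1 − r_tgt)] = 0.755 × 0.3351 / (0.6649 × 0.245) ≈ 1.5531
Items = 1.5531 × 22 ≈ 34.17 → 35

35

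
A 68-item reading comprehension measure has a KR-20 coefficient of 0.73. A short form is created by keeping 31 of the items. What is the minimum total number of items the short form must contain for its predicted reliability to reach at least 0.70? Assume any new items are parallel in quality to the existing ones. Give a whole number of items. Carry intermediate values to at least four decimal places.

59

Short-form reliability: n = 31/68 = 0.4559; r_31 = n·r/(1+(n−1)r) ≈ 0.5521
Then solve for n' with r_old = 0.5521, r_target = 0.70: n' = 0.70(1 − 0.5521)/[0.5521(1 − 0.70)] = 1.8930
Items = 1.8930 × 31 ≈ 58.68 → 59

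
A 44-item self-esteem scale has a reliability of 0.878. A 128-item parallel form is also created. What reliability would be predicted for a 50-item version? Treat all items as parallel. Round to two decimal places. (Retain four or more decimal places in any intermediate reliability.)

The 128-item form is not needed; work directly from the 44-item form with n = 50/44 = 1.1364.
r_{50} = n·r / (1 + (n − 1)·r) = 0.9978 / 1.1198 ≈ 0.8911

0.89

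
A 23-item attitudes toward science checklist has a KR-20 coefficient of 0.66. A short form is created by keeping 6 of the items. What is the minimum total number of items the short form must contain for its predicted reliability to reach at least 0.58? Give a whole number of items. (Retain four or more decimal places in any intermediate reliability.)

17

Short-form reliability: n = 6/23 = 0.2609; r_6 = n·r/(1+(n−1)r) ≈ 0.3362
Then solve for n' with r_old = 0.3362, r_target = 0.58: n' = 0.58(1 − 0.3362)/[0.3362(1 − 0.58)] = 2.7266
Items = 2.7266 × 6 ≈ 16.36 → 17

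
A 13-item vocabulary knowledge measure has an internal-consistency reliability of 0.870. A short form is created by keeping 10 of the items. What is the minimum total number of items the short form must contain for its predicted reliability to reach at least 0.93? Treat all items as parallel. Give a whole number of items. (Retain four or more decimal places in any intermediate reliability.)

Short-form reliability: n = 10/13 = 0.7692; r_10 = n·r/(1+(n−1)r) ≈ 0.8373
Then solve for n' with r_old = 0.8373, r_target = 0.93: n' = 0.93(1 − 0.8373)/[0.8373(1 − 0.93)] = 2.5816
Items = 2.5816 × 10 ≈ 25.82 → 26

26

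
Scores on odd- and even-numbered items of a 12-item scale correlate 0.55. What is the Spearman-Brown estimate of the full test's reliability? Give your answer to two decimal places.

Each half is half the length of the full test, so the full test is n = 2 times a half.
r_full = 2r_hh / (1 + r_hh) = 2 × 0.55 / (1 + 0.55)
r_full = 1.1000 / 1.5500 ≈ 0.7097

0.71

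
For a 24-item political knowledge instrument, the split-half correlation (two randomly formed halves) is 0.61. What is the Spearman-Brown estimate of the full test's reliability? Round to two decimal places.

0.76

The full test is twice the length of either half (n = 2).
r_full = 2r_hh / (1 + r_hh) = 2 × 0.61 / (1 + 0.61)
       = 1.2200 / 1.6100 = 0.7578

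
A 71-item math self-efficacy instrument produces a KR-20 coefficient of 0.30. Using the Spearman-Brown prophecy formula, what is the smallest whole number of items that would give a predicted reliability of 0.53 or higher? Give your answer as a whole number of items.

187

Rearranging the Spearman-Brown formula for n,
n = r_target (1 − r_old) / [ r_old (1 − r_target) ]
n = [0.53 × 0.70] / [0.30 × 0.47]
n = 0.3710 / 0.1410 ≈ 2.6312
So the test needs 2.6312 × 71 ≈ 186.82 items; rounding up, 187.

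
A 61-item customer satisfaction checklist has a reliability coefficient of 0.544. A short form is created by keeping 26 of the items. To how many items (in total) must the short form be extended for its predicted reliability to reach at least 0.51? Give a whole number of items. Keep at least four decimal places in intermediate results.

First, r for the 26-item form: n = 26/61 = 0.4262, so r_26 = 0.4262·0.544/(1 + (0.4262 − 1)·0.544) = 0.3371
Length factor from the short form to reach 0.51: n' = 0.51(1 − 0.3371) / [0.3371(1 − 0.51)] ≈ 2.0467
Total items = 2.0467 × 26 = 53.21, rounded up to 54.

54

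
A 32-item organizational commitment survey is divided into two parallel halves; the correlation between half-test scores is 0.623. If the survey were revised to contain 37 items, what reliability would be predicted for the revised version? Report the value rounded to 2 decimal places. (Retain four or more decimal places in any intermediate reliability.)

First correct the split-half correlation to full-test reliability: r_full = 2 × 0.623 / (1 + 0.623) ≈ 0.7677
Length factor from 32 to 37 items: n = 37/32 = 1.1562
r_new = n·r_full / (1 + (n − 1)·r_full) = 0.8876 / 1.1199 ≈ 0.7926

0.79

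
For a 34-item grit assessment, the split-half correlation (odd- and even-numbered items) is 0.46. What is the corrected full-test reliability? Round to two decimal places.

0.63

Apply the Spearman-Brown correction with n = 2:
r_full = 2(0.46) / (1 + 0.46)
       = 0.9200 / 1.4600 = 0.6301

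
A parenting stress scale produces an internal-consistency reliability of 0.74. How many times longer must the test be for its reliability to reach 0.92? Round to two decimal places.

Invert Spearman-Brown to solve for n:
n = r*(1 − r) / [ r (1 − r*) ]
n = [0.92 × 0.26] / [0.74 × 0.08]
  = 0.2392 / 0.0592 = 4.0405

4.04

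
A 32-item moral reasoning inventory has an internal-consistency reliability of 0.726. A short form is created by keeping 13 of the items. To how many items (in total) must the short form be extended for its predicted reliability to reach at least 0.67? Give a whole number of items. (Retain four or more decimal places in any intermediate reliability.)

Short-form reliability: n = 13/32 = 0.4062; r_13 = n·r/(1+(n−1)r) ≈ 0.5184
Then solve for n' with r_old = 0.5184, r_target = 0.67: n' = 0.67(1 − 0.5184)/[0.5184(1 − 0.67)] = 1.8862
Total items = 1.8862 × 13 = 24.52, rounded up to 25.

25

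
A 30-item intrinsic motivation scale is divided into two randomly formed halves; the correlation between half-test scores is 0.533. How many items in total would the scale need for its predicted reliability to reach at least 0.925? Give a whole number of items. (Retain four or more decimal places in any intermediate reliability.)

Corrected full-test reliability: r_full = 2 × 0.533 / (1 + 0.533) ≈ 0.6954
Solve Spearman-Brown for n: n = 0.925(1 − 0.6954) / [0.6954(1 − 0.925)] = 5.4023
Required items = 5.4023 × 30 = 162.07, so 163 items.

163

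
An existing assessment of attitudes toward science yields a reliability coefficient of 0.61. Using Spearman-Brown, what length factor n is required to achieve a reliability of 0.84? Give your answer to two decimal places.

3.36

n = 0.84 × (1 − 0.61) / [ 0.61 × (1 − 0.84) ]
n = 0.3276 / 0.0976 ≈ 3.3566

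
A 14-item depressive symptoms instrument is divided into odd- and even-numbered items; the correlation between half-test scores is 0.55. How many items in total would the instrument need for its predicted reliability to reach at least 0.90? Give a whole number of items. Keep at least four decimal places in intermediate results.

52

Corrected full-test reliability: r_full = 2 × 0.55 / (1 + 0.55) ≈ 0.7097
Solve Spearman-Brown for n: n = 0.90(1 − 0.7097) / [0.7097(1 − 0.90)] = 3.6814
Items = 3.6814 × 14 ≈ 51.54 → 52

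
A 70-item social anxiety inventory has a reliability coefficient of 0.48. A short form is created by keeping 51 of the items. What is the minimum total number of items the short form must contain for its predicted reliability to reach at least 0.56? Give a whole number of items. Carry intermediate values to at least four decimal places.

97

First, r for the 51-item form: n = 51/70 = 0.7286, so r_51 = 0.7286·0.48/(1 + (0.7286 − 1)·0.48) = 0.4021
Length factor from the short form to reach 0.56: n' = 0.56(1 − 0.4021) / [0.4021(1 − 0.56)] ≈ 1.8925
Total items = 1.8925 × 51 = 96.52, rounded up to 97.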